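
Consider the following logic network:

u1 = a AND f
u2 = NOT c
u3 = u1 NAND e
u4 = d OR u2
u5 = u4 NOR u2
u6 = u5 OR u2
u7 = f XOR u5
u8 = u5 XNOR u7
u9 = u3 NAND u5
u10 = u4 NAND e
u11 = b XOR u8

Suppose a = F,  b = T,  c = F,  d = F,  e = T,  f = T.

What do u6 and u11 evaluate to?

u6 = T; u11 = T

u2 = NOT c = NOT F = T
u4 = d OR u2 = F OR T = T
u5 = u4 NOR u2 = T NOR T = F
u6 = u5 OR u2 = F OR T = T
u7 = f XOR u5 = T XOR F = T
u8 = u5 XNOR u7 = F XNOR T = F
u11 = b XOR u8 = T XOR F = T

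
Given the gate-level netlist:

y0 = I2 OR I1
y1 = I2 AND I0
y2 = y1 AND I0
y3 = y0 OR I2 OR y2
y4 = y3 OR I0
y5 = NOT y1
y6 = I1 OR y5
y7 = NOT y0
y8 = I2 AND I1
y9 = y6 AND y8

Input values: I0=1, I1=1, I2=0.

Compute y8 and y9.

y8 = 0, y9 = 0

y1 = I2 AND I0 = 0 AND 1 = 0
y5 = NOT y1 = NOT 0 = 1
y6 = I1 OR y5 = 1 OR 1 = 1
y8 = I2 AND I1 = 0 AND 1 = 0
y9 = y6 AND y8 = 1 AND 0 = 0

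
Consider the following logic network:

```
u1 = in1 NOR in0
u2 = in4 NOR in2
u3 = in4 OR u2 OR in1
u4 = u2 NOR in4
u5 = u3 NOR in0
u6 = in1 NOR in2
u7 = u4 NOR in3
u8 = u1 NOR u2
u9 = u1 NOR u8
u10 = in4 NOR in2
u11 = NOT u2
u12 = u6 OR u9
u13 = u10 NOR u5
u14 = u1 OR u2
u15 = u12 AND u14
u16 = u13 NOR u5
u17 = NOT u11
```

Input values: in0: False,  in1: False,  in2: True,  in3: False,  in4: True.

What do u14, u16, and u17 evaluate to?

u14 = True; u16 = False; u17 = False

u1 = in1 NOR in0 = False NOR False = True
u2 = in4 NOR in2 = True NOR True = False
u3 = in4 OR u2 OR in1 = True OR False OR False = True
u5 = u3 NOR in0 = True NOR False = False
u10 = in4 NOR in2 = True NOR True = False
u11 = NOT u2 = NOT False = True
u13 = u10 NOR u5 = False NOR False = True
u14 = u1 OR u2 = True OR False = True
u16 = u13 NOR u5 = True NOR False = False
u17 = NOT u11 = NOT True = False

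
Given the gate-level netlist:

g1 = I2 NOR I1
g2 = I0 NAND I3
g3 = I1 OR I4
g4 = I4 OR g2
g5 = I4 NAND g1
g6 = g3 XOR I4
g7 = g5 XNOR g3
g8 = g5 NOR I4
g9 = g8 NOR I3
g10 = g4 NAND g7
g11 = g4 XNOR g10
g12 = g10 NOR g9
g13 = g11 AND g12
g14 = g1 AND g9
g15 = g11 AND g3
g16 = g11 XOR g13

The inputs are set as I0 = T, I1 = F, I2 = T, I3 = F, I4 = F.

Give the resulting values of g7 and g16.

g7 = F, g16 = T

g1 = I2 NOR I1 = T NOR F = F
g2 = I0 NAND I3 = T NAND F = T
g3 = I1 OR I4 = F OR F = F
g4 = I4 OR g2 = F OR T = T
g5 = I4 NAND g1 = F NAND F = T
g7 = g5 XNOR g3 = T XNOR F = F
g8 = g5 NOR I4 = T NOR F = F
g9 = g8 NOR I3 = F NOR F = T
g10 = g4 NAND g7 = T NAND F = T
g11 = g4 XNOR g10 = T XNOR T = T
g12 = g10 NOR g9 = T NOR T = F
g13 = g11 AND g12 = T AND F = F
g16 = g11 XOR g13 = T XOR F = T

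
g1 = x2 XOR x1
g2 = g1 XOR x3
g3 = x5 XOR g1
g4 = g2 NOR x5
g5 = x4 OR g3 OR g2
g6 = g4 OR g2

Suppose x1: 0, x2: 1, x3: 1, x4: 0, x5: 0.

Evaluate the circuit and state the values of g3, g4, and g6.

g3 = 1, g4 = 1, g6 = 1

g1 = x2 XOR x1 = 1 XOR 0 = 1
g2 = g1 XOR x3 = 1 XOR 1 = 0
g3 = x5 XOR g1 = 0 XOR 1 = 1
g4 = g2 NOR x5 = 0 NOR 0 = 1
g6 = g4 OR g2 = 1 OR 0 = 1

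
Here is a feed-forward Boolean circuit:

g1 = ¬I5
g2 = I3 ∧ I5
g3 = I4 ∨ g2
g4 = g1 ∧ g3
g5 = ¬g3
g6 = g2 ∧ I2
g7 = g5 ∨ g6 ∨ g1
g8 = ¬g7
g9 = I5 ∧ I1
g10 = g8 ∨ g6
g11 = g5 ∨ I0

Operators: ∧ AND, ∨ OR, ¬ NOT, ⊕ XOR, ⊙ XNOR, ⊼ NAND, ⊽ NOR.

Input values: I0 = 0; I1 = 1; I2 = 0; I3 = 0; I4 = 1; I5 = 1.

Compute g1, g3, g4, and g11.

g1 = NOT I5 = NOT 1 = 0
g2 = I3 AND I5 = 0 AND 1 = 0
g3 = I4 OR g2 = 1 OR 0 = 1
g4 = g1 AND g3 = 0 AND 1 = 0
g5 = NOT g3 = NOT 1 = 0
g11 = g5 OR I0 = 0 OR 0 = 0

g1 = 0  g3 = 1  g4 = 0  g11 = 0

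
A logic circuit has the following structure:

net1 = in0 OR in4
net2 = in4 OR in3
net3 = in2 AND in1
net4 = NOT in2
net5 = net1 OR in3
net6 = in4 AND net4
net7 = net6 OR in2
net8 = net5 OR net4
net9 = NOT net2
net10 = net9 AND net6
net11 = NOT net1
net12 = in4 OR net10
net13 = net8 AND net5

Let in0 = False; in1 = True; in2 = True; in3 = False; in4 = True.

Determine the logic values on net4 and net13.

net1 = in0 OR in4 = False OR True = True
net4 = NOT in2 = NOT True = False
net5 = net1 OR in3 = True OR False = True
net8 = net5 OR net4 = True OR False = True
net13 = net8 AND net5 = True AND True = True

net4 = False, net13 = True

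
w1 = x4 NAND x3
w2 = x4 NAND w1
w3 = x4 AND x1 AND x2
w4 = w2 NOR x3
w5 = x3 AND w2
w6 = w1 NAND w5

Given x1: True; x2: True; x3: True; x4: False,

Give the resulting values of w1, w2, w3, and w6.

w1 = True  w2 = True  w3 = False  w6 = False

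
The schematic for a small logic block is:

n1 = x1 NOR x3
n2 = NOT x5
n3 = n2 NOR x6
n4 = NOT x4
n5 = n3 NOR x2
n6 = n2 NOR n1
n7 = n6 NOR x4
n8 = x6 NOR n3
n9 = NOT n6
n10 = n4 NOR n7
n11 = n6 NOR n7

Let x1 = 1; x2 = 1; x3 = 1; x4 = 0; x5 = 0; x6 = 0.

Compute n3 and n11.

n3 = 0, n11 = 0

n1 = x1 NOR x3 = 1 NOR 1 = 0
n2 = NOT x5 = NOT 0 = 1
n3 = n2 NOR x6 = 1 NOR 0 = 0
n6 = n2 NOR n1 = 1 NOR 0 = 0
n7 = n6 NOR x4 = 0 NOR 0 = 1
n11 = n6 NOR n7 = 0 NOR 1 = 0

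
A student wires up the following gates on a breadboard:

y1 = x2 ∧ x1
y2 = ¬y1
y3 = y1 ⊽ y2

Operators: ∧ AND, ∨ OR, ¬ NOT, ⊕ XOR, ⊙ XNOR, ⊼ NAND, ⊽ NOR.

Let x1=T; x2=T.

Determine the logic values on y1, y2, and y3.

y1 = T, y2 = F, y3 = F

y1 = x2 AND x1 = T AND T = T
y2 = NOT y1 = NOT T = F
y3 = y1 NOR y2 = T NOR F = F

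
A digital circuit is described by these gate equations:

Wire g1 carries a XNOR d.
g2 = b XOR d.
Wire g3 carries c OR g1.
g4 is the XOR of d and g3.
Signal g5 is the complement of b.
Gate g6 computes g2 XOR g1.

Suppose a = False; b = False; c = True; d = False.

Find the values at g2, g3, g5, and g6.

g2 = False, g3 = True, g5 = True, g6 = True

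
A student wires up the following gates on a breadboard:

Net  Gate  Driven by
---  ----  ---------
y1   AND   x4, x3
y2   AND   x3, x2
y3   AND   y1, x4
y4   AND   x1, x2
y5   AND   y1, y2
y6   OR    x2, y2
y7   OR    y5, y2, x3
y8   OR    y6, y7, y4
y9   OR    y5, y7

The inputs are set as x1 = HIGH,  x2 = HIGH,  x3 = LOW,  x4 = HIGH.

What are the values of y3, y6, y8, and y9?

y3 = LOW; y6 = HIGH; y8 = HIGH; y9 = LOW

y1 = x4 AND x3 = HIGH AND LOW = LOW
y2 = x3 AND x2 = LOW AND HIGH = LOW
y3 = y1 AND x4 = LOW AND HIGH = LOW
y4 = x1 AND x2 = HIGH AND HIGH = HIGH
y5 = y1 AND y2 = LOW AND LOW = LOW
y6 = x2 OR y2 = HIGH OR LOW = HIGH
y7 = y5 OR y2 OR x3 = LOW OR LOW OR LOW = LOW
y8 = y6 OR y7 OR y4 = HIGH OR LOW OR HIGH = HIGH
y9 = y5 OR y7 = LOW OR LOW = LOW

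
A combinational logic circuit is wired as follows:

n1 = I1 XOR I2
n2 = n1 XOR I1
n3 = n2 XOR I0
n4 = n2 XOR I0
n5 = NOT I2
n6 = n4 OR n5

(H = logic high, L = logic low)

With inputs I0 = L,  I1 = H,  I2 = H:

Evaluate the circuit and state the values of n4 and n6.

n1 = I1 XOR I2 = H XOR H = L
n2 = n1 XOR I1 = L XOR H = H
n4 = n2 XOR I0 = H XOR L = H
n5 = NOT I2 = NOT H = L
n6 = n4 OR n5 = H OR L = H

n4 = H  n6 = H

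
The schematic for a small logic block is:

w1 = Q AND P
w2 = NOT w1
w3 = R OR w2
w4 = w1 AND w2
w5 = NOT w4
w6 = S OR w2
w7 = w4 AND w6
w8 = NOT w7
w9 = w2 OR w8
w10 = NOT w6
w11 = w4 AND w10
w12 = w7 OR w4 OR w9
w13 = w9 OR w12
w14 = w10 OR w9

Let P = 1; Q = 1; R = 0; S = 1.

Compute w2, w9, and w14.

w2 = 0, w9 = 1, w14 = 1

w1 = Q AND P = 1 AND 1 = 1
w2 = NOT w1 = NOT 1 = 0
w4 = w1 AND w2 = 1 AND 0 = 0
w6 = S OR w2 = 1 OR 0 = 1
w7 = w4 AND w6 = 0 AND 1 = 0
w8 = NOT w7 = NOT 0 = 1
w9 = w2 OR w8 = 0 OR 1 = 1
w10 = NOT w6 = NOT 1 = 0
w14 = w10 OR w9 = 0 OR 1 = 1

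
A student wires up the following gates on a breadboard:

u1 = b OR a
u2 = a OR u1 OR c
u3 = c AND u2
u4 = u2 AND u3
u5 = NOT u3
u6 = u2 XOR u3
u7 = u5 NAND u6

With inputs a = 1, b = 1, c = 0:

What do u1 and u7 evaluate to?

u1 = b OR a = 1 OR 1 = 1
u2 = a OR u1 OR c = 1 OR 1 OR 0 = 1
u3 = c AND u2 = 0 AND 1 = 0
u5 = NOT u3 = NOT 0 = 1
u6 = u2 XOR u3 = 1 XOR 0 = 1
u7 = u5 NAND u6 = 1 NAND 1 = 0

u1 = 1, u7 = 0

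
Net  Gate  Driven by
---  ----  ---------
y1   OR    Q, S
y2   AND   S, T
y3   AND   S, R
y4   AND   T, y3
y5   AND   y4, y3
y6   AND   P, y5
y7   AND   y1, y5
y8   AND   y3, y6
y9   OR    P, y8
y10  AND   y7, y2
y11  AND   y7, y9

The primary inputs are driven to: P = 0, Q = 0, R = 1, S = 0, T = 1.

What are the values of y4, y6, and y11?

y4 = 0; y6 = 0; y11 = 0

y1 = Q OR S = 0 OR 0 = 0
y3 = S AND R = 0 AND 1 = 0
y4 = T AND y3 = 1 AND 0 = 0
y5 = y4 AND y3 = 0 AND 0 = 0
y6 = P AND y5 = 0 AND 0 = 0
y7 = y1 AND y5 = 0 AND 0 = 0
y8 = y3 AND y6 = 0 AND 0 = 0
y9 = P OR y8 = 0 OR 0 = 0
y11 = y7 AND y9 = 0 AND 0 = 0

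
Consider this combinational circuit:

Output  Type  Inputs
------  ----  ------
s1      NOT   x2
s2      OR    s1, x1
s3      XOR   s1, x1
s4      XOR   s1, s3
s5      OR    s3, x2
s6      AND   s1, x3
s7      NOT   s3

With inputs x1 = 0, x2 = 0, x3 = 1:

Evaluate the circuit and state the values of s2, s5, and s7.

s1 = NOT x2 = NOT 0 = 1
s2 = s1 OR x1 = 1 OR 0 = 1
s3 = s1 XOR x1 = 1 XOR 0 = 1
s5 = s3 OR x2 = 1 OR 0 = 1
s7 = NOT s3 = NOT 1 = 0

s2 = 1, s5 = 1, s7 = 0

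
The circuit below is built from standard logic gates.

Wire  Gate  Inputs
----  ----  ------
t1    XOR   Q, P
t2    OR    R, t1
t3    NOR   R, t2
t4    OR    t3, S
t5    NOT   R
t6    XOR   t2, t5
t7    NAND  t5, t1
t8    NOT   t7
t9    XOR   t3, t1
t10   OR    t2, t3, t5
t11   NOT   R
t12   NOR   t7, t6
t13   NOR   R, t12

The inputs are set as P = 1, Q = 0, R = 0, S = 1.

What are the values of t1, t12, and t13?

t1 = 1, t12 = 1, t13 = 0

t1 = Q XOR P = 0 XOR 1 = 1
t2 = R OR t1 = 0 OR 1 = 1
t5 = NOT R = NOT 0 = 1
t6 = t2 XOR t5 = 1 XOR 1 = 0
t7 = t5 NAND t1 = 1 NAND 1 = 0
t12 = t7 NOR t6 = 0 NOR 0 = 1
t13 = R NOR t12 = 0 NOR 1 = 0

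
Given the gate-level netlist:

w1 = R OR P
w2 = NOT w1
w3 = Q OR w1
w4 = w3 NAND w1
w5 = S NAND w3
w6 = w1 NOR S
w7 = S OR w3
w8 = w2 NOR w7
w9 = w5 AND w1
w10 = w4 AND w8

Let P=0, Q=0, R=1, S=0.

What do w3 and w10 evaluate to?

w3 = 1  w10 = 0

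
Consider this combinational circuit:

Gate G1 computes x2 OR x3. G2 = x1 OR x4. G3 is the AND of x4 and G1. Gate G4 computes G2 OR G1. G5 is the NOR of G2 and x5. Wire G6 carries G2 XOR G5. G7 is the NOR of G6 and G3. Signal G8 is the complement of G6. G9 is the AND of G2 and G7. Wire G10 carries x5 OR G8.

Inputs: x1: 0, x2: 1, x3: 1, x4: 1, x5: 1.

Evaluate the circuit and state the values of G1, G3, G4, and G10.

G1 = x2 OR x3 = 1 OR 1 = 1
G2 = x1 OR x4 = 0 OR 1 = 1
G3 = x4 AND G1 = 1 AND 1 = 1
G4 = G2 OR G1 = 1 OR 1 = 1
G5 = G2 NOR x5 = 1 NOR 1 = 0
G6 = G2 XOR G5 = 1 XOR 0 = 1
G8 = NOT G6 = NOT 1 = 0
G10 = x5 OR G8 = 1 OR 0 = 1

G1 = 1, G3 = 1, G4 = 1, G10 = 1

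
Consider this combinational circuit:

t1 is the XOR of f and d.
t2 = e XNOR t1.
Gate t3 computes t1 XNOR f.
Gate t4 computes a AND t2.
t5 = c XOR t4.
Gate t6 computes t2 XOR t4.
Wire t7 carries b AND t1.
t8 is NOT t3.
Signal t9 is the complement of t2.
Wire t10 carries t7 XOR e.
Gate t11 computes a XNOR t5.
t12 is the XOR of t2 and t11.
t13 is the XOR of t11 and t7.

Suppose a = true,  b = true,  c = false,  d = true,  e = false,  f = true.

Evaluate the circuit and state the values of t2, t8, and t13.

t1 = f XOR d = true XOR true = false
t2 = e XNOR t1 = false XNOR false = true
t3 = t1 XNOR f = false XNOR true = false
t4 = a AND t2 = true AND true = true
t5 = c XOR t4 = false XOR true = true
t7 = b AND t1 = true AND false = false
t8 = NOT t3 = NOT false = true
t11 = a XNOR t5 = true XNOR true = true
t13 = t11 XOR t7 = true XOR false = true

t2 = true  t8 = true  t13 = true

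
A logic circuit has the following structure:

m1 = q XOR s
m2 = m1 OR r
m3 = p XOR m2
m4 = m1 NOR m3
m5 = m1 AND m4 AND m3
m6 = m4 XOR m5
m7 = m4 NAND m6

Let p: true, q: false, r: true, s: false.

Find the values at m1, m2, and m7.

m1 = false, m2 = true, m7 = false

m1 = q XOR s = false XOR false = false
m2 = m1 OR r = false OR true = true
m3 = p XOR m2 = true XOR true = false
m4 = m1 NOR m3 = false NOR false = true
m5 = m1 AND m4 AND m3 = false AND true AND false = false
m6 = m4 XOR m5 = true XOR false = true
m7 = m4 NAND m6 = true NAND true = false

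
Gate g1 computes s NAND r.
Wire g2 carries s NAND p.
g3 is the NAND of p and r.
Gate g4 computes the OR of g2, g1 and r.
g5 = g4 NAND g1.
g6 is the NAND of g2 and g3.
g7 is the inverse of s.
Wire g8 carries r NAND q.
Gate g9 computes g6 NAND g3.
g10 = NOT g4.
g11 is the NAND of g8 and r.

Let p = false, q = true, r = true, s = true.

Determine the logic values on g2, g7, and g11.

g2 = s NAND p = true NAND false = true
g7 = NOT s = NOT true = false
g8 = r NAND q = true NAND true = false
g11 = g8 NAND r = false NAND true = true

g2 = true; g7 = false; g11 = true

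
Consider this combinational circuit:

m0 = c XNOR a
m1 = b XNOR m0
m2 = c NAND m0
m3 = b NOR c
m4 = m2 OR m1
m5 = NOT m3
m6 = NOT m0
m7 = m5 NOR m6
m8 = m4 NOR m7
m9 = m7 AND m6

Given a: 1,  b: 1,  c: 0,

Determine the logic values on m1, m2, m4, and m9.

m1 = 0, m2 = 1, m4 = 1, m9 = 0

m0 = c XNOR a = 0 XNOR 1 = 0
m1 = b XNOR m0 = 1 XNOR 0 = 0
m2 = c NAND m0 = 0 NAND 0 = 1
m3 = b NOR c = 1 NOR 0 = 0
m4 = m2 OR m1 = 1 OR 0 = 1
m5 = NOT m3 = NOT 0 = 1
m6 = NOT m0 = NOT 0 = 1
m7 = m5 NOR m6 = 1 NOR 1 = 0
m9 = m7 AND m6 = 0 AND 1 = 0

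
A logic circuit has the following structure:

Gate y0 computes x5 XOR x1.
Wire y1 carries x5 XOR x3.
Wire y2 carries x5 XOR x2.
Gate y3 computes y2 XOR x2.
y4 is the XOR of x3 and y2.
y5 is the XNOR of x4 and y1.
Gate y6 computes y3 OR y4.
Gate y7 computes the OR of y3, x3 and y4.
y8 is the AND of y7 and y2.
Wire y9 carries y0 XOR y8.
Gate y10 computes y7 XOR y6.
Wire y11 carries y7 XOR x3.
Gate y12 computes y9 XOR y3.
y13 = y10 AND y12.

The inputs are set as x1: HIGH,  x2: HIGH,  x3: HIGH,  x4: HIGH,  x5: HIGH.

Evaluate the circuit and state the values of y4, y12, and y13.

y0 = x5 XOR x1 = HIGH XOR HIGH = LOW
y2 = x5 XOR x2 = HIGH XOR HIGH = LOW
y3 = y2 XOR x2 = LOW XOR HIGH = HIGH
y4 = x3 XOR y2 = HIGH XOR LOW = HIGH
y6 = y3 OR y4 = HIGH OR HIGH = HIGH
y7 = y3 OR x3 OR y4 = HIGH OR HIGH OR HIGH = HIGH
y8 = y7 AND y2 = HIGH AND LOW = LOW
y9 = y0 XOR y8 = LOW XOR LOW = LOW
y10 = y7 XOR y6 = HIGH XOR HIGH = LOW
y12 = y9 XOR y3 = LOW XOR HIGH = HIGH
y13 = y10 AND y12 = LOW AND HIGH = LOW

y4 = HIGH; y12 = HIGH; y13 = LOW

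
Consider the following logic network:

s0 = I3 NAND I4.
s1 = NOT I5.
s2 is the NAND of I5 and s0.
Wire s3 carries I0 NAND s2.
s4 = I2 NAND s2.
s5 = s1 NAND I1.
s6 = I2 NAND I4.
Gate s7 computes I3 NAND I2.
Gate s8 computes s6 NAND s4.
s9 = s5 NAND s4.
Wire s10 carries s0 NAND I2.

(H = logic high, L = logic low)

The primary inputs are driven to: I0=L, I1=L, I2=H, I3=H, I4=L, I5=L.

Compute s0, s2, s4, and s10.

s0 = H; s2 = H; s4 = L; s10 = L

s0 = I3 NAND I4 = H NAND L = H
s2 = I5 NAND s0 = L NAND H = H
s4 = I2 NAND s2 = H NAND H = L
s10 = s0 NAND I2 = H NAND H = L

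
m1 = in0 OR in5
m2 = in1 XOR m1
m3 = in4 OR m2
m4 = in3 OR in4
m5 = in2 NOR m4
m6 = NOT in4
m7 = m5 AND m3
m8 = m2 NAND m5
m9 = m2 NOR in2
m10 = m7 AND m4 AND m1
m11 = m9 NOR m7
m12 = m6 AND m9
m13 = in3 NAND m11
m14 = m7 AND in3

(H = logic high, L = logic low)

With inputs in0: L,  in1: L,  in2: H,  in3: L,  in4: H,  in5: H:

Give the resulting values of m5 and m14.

m5 = L, m14 = L

m1 = in0 OR in5 = L OR H = H
m2 = in1 XOR m1 = L XOR H = H
m3 = in4 OR m2 = H OR H = H
m4 = in3 OR in4 = L OR H = H
m5 = in2 NOR m4 = H NOR H = L
m7 = m5 AND m3 = L AND H = L
m14 = m7 AND in3 = L AND L = L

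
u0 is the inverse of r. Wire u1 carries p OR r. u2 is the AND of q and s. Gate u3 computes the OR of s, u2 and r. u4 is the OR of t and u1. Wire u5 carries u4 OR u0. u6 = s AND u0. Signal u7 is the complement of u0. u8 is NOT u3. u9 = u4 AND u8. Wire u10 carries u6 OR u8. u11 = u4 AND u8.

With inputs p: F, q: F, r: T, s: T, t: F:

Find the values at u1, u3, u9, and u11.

u1 = T; u3 = T; u9 = F; u11 = F

u1 = p OR r = F OR T = T
u2 = q AND s = F AND T = F
u3 = s OR u2 OR r = T OR F OR T = T
u4 = t OR u1 = F OR T = T
u8 = NOT u3 = NOT T = F
u9 = u4 AND u8 = T AND F = F
u11 = u4 AND u8 = T AND F = F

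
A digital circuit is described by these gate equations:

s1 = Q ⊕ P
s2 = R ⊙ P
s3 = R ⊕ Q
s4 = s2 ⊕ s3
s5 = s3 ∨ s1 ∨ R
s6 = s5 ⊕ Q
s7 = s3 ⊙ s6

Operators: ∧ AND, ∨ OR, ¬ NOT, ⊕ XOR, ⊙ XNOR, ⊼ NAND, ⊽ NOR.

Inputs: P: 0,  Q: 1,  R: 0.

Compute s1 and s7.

s1 = Q XOR P = 1 XOR 0 = 1
s3 = R XOR Q = 0 XOR 1 = 1
s5 = s3 OR s1 OR R = 1 OR 1 OR 0 = 1
s6 = s5 XOR Q = 1 XOR 1 = 0
s7 = s3 XNOR s6 = 1 XNOR 0 = 0

s1 = 1; s7 = 0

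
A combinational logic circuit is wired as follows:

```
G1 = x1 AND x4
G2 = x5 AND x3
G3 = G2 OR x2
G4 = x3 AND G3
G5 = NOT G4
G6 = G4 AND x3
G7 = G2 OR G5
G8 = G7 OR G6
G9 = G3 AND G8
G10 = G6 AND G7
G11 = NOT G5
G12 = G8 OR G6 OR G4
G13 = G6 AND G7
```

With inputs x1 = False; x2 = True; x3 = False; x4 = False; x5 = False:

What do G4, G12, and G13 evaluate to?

G2 = x5 AND x3 = False AND False = False
G3 = G2 OR x2 = False OR True = True
G4 = x3 AND G3 = False AND True = False
G5 = NOT G4 = NOT False = True
G6 = G4 AND x3 = False AND False = False
G7 = G2 OR G5 = False OR True = True
G8 = G7 OR G6 = True OR False = True
G12 = G8 OR G6 OR G4 = True OR False OR False = True
G13 = G6 AND G7 = False AND True = False

G4 = False; G12 = True; G13 = False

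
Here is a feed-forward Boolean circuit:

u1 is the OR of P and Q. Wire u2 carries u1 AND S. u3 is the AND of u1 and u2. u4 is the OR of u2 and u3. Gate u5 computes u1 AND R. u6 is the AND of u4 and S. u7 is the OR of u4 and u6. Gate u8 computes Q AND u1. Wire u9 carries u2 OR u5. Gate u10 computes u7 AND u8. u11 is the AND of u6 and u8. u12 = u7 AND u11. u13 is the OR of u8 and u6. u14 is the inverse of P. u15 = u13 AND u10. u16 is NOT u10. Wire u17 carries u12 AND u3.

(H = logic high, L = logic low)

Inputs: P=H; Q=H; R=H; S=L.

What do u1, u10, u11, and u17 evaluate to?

u1 = H, u10 = L, u11 = L, u17 = L

u1 = P OR Q = H OR H = H
u2 = u1 AND S = H AND L = L
u3 = u1 AND u2 = H AND L = L
u4 = u2 OR u3 = L OR L = L
u6 = u4 AND S = L AND L = L
u7 = u4 OR u6 = L OR L = L
u8 = Q AND u1 = H AND H = H
u10 = u7 AND u8 = L AND H = L
u11 = u6 AND u8 = L AND H = L
u12 = u7 AND u11 = L AND L = L
u17 = u12 AND u3 = L AND L = L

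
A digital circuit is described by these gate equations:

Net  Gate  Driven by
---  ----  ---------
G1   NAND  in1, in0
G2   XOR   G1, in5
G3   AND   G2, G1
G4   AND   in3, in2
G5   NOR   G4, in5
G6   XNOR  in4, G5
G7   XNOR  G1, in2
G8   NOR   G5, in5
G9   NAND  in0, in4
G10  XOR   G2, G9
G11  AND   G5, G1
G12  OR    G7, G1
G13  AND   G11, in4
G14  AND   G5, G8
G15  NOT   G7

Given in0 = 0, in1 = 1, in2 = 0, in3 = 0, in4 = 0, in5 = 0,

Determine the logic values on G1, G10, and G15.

G1 = 1  G10 = 0  G15 = 1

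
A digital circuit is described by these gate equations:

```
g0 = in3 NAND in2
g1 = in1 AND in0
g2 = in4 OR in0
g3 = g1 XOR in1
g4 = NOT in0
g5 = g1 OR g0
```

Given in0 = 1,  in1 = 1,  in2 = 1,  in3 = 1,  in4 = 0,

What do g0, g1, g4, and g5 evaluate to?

g0 = 0; g1 = 1; g4 = 0; g5 = 1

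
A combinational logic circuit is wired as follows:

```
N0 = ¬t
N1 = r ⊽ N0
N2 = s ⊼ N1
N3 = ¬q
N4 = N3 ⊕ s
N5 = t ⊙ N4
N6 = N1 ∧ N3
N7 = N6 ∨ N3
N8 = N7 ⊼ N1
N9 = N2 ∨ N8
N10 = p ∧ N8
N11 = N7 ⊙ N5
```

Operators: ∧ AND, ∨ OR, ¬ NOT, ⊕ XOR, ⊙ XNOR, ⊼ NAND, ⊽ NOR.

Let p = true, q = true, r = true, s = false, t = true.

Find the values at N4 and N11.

N4 = false, N11 = true

N0 = NOT t = NOT true = false
N1 = r NOR N0 = true NOR false = false
N3 = NOT q = NOT true = false
N4 = N3 XOR s = false XOR false = false
N5 = t XNOR N4 = true XNOR false = false
N6 = N1 AND N3 = false AND false = false
N7 = N6 OR N3 = false OR false = false
N11 = N7 XNOR N5 = false XNOR false = true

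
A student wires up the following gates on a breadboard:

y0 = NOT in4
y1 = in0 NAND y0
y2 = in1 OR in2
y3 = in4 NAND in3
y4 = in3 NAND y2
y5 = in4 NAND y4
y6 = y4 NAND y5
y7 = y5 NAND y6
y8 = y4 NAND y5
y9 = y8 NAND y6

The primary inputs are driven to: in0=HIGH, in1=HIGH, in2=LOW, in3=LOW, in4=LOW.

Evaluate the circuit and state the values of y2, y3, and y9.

y2 = in1 OR in2 = HIGH OR LOW = HIGH
y3 = in4 NAND in3 = LOW NAND LOW = HIGH
y4 = in3 NAND y2 = LOW NAND HIGH = HIGH
y5 = in4 NAND y4 = LOW NAND HIGH = HIGH
y6 = y4 NAND y5 = HIGH NAND HIGH = LOW
y8 = y4 NAND y5 = HIGH NAND HIGH = LOW
y9 = y8 NAND y6 = LOW NAND LOW = HIGH

y2 = HIGH, y3 = HIGH, y9 = HIGH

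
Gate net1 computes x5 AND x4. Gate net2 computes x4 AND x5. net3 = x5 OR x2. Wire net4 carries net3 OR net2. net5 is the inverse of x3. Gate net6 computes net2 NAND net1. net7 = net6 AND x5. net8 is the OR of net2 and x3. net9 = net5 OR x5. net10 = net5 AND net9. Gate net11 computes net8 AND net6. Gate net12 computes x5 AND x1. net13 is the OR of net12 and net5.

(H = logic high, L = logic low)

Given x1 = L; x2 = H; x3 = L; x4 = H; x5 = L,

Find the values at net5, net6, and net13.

net1 = x5 AND x4 = L AND H = L
net2 = x4 AND x5 = H AND L = L
net5 = NOT x3 = NOT L = H
net6 = net2 NAND net1 = L NAND L = H
net12 = x5 AND x1 = L AND L = L
net13 = net12 OR net5 = L OR H = H

net5 = H, net6 = H, net13 = H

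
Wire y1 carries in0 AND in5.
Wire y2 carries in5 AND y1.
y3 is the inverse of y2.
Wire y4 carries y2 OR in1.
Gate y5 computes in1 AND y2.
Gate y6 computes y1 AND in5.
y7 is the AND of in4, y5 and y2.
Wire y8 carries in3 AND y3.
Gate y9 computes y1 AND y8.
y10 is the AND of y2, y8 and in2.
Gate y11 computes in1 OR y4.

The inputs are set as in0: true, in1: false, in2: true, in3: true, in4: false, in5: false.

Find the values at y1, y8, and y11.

y1 = in0 AND in5 = true AND false = false
y2 = in5 AND y1 = false AND false = false
y3 = NOT y2 = NOT false = true
y4 = y2 OR in1 = false OR false = false
y8 = in3 AND y3 = true AND true = true
y11 = in1 OR y4 = false OR false = false

y1 = false, y8 = true, y11 = false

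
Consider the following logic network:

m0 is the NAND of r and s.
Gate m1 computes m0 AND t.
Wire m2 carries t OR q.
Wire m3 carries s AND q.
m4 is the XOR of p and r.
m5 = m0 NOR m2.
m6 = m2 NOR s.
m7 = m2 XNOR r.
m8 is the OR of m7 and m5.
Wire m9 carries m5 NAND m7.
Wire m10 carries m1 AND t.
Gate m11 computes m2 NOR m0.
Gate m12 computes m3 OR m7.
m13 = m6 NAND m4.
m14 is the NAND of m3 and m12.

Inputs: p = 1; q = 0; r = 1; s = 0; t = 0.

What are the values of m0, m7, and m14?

m0 = 1, m7 = 0, m14 = 1

m0 = r NAND s = 1 NAND 0 = 1
m2 = t OR q = 0 OR 0 = 0
m3 = s AND q = 0 AND 0 = 0
m7 = m2 XNOR r = 0 XNOR 1 = 0
m12 = m3 OR m7 = 0 OR 0 = 0
m14 = m3 NAND m12 = 0 NAND 0 = 1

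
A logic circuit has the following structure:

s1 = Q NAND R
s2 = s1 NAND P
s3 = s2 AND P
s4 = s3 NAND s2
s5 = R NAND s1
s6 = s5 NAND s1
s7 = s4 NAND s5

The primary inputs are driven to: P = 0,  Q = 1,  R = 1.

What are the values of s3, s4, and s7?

s3 = 0  s4 = 1  s7 = 0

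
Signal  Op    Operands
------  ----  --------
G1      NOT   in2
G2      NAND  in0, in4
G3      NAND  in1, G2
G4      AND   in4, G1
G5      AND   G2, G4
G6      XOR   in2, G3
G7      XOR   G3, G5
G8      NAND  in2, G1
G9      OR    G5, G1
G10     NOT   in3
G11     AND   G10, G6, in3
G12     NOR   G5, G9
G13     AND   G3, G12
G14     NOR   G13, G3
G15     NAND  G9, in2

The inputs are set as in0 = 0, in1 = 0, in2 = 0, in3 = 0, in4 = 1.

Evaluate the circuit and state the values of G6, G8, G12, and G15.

G6 = 1; G8 = 1; G12 = 0; G15 = 1

G1 = NOT in2 = NOT 0 = 1
G2 = in0 NAND in4 = 0 NAND 1 = 1
G3 = in1 NAND G2 = 0 NAND 1 = 1
G4 = in4 AND G1 = 1 AND 1 = 1
G5 = G2 AND G4 = 1 AND 1 = 1
G6 = in2 XOR G3 = 0 XOR 1 = 1
G8 = in2 NAND G1 = 0 NAND 1 = 1
G9 = G5 OR G1 = 1 OR 1 = 1
G12 = G5 NOR G9 = 1 NOR 1 = 0
G15 = G9 NAND in2 = 1 NAND 0 = 1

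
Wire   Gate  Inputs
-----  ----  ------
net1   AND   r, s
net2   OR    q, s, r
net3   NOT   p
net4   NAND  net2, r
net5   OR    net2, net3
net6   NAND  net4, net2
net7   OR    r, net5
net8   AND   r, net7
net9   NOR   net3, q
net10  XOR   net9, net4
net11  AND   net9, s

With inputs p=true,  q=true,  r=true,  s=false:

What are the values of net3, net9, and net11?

net3 = false  net9 = false  net11 = false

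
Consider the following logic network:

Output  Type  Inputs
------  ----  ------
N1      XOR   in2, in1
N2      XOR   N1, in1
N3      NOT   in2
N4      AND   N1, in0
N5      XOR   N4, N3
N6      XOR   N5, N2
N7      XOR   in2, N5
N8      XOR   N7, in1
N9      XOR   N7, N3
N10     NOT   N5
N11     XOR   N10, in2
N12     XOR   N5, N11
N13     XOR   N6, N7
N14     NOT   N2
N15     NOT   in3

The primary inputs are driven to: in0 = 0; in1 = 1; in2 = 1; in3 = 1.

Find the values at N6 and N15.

N6 = 1, N15 = 0

N1 = in2 XOR in1 = 1 XOR 1 = 0
N2 = N1 XOR in1 = 0 XOR 1 = 1
N3 = NOT in2 = NOT 1 = 0
N4 = N1 AND in0 = 0 AND 0 = 0
N5 = N4 XOR N3 = 0 XOR 0 = 0
N6 = N5 XOR N2 = 0 XOR 1 = 1
N15 = NOT in3 = NOT 1 = 0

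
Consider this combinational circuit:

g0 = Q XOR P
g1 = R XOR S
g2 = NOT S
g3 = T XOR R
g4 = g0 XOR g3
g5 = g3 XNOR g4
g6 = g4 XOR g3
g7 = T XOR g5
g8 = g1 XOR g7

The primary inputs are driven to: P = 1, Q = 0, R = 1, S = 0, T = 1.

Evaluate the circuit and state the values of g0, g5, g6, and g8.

g0 = 1, g5 = 0, g6 = 1, g8 = 0

g0 = Q XOR P = 0 XOR 1 = 1
g1 = R XOR S = 1 XOR 0 = 1
g3 = T XOR R = 1 XOR 1 = 0
g4 = g0 XOR g3 = 1 XOR 0 = 1
g5 = g3 XNOR g4 = 0 XNOR 1 = 0
g6 = g4 XOR g3 = 1 XOR 0 = 1
g7 = T XOR g5 = 1 XOR 0 = 1
g8 = g1 XOR g7 = 1 XOR 1 = 0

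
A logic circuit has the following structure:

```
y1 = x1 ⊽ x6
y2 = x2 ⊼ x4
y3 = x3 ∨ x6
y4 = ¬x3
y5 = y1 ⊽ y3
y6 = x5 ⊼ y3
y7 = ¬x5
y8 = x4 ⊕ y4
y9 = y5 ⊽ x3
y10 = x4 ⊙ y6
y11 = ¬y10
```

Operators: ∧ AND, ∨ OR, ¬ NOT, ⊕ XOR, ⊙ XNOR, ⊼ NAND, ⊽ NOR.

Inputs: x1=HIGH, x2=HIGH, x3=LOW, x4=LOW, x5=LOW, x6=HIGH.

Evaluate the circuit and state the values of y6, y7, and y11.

y6 = HIGH  y7 = HIGH  y11 = HIGH

y3 = x3 OR x6 = LOW OR HIGH = HIGH
y6 = x5 NAND y3 = LOW NAND HIGH = HIGH
y7 = NOT x5 = NOT LOW = HIGH
y10 = x4 XNOR y6 = LOW XNOR HIGH = LOW
y11 = NOT y10 = NOT LOW = HIGH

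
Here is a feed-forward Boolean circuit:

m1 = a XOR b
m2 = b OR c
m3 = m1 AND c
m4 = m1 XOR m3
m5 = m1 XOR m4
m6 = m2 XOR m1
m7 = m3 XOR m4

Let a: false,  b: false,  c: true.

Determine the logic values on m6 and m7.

m1 = a XOR b = false XOR false = false
m2 = b OR c = false OR true = true
m3 = m1 AND c = false AND true = false
m4 = m1 XOR m3 = false XOR false = false
m6 = m2 XOR m1 = true XOR false = true
m7 = m3 XOR m4 = false XOR false = false

m6 = true; m7 = false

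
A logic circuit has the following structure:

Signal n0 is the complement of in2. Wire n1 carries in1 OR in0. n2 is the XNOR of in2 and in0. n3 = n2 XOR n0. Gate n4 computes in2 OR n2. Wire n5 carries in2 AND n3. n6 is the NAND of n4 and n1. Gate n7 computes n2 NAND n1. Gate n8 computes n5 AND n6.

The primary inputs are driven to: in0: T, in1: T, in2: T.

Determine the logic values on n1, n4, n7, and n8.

n1 = T  n4 = T  n7 = F  n8 = F

n0 = NOT in2 = NOT T = F
n1 = in1 OR in0 = T OR T = T
n2 = in2 XNOR in0 = T XNOR T = T
n3 = n2 XOR n0 = T XOR F = T
n4 = in2 OR n2 = T OR T = T
n5 = in2 AND n3 = T AND T = T
n6 = n4 NAND n1 = T NAND T = F
n7 = n2 NAND n1 = T NAND T = F
n8 = n5 AND n6 = T AND F = F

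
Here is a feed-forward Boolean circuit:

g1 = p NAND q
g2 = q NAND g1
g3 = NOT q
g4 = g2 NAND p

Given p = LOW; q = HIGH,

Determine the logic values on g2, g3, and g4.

g1 = p NAND q = LOW NAND HIGH = HIGH
g2 = q NAND g1 = HIGH NAND HIGH = LOW
g3 = NOT q = NOT HIGH = LOW
g4 = g2 NAND p = LOW NAND LOW = HIGH

g2 = LOW  g3 = LOW  g4 = HIGH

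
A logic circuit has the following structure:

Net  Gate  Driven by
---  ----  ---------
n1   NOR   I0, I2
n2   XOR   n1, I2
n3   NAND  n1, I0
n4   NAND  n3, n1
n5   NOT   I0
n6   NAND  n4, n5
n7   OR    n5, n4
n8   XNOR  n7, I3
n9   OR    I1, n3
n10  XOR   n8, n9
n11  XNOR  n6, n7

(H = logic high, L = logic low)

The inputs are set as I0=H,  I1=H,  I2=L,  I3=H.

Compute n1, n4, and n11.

n1 = I0 NOR I2 = H NOR L = L
n3 = n1 NAND I0 = L NAND H = H
n4 = n3 NAND n1 = H NAND L = H
n5 = NOT I0 = NOT H = L
n6 = n4 NAND n5 = H NAND L = H
n7 = n5 OR n4 = L OR H = H
n11 = n6 XNOR n7 = H XNOR H = H

n1 = L, n4 = H, n11 = H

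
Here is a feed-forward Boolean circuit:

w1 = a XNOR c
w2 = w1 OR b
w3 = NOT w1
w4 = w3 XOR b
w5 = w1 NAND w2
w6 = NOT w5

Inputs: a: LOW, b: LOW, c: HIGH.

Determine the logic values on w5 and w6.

w1 = a XNOR c = LOW XNOR HIGH = LOW
w2 = w1 OR b = LOW OR LOW = LOW
w5 = w1 NAND w2 = LOW NAND LOW = HIGH
w6 = NOT w5 = NOT HIGH = LOW

w5 = HIGH, w6 = LOW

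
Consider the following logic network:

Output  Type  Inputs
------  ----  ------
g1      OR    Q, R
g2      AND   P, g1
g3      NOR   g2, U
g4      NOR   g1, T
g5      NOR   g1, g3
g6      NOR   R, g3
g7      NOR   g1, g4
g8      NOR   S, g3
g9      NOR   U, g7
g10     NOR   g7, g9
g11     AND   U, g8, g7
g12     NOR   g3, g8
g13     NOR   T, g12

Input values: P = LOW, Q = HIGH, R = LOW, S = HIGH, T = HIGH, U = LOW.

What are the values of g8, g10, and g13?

g1 = Q OR R = HIGH OR LOW = HIGH
g2 = P AND g1 = LOW AND HIGH = LOW
g3 = g2 NOR U = LOW NOR LOW = HIGH
g4 = g1 NOR T = HIGH NOR HIGH = LOW
g7 = g1 NOR g4 = HIGH NOR LOW = LOW
g8 = S NOR g3 = HIGH NOR HIGH = LOW
g9 = U NOR g7 = LOW NOR LOW = HIGH
g10 = g7 NOR g9 = LOW NOR HIGH = LOW
g12 = g3 NOR g8 = HIGH NOR LOW = LOW
g13 = T NOR g12 = HIGH NOR LOW = LOW

g8 = LOW; g10 = LOW; g13 = LOW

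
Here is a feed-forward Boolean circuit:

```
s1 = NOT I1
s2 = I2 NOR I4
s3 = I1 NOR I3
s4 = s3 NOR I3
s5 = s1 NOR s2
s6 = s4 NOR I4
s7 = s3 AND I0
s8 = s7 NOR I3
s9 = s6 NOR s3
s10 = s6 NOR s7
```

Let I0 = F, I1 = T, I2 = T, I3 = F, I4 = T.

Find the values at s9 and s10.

s3 = I1 NOR I3 = T NOR F = F
s4 = s3 NOR I3 = F NOR F = T
s6 = s4 NOR I4 = T NOR T = F
s7 = s3 AND I0 = F AND F = F
s9 = s6 NOR s3 = F NOR F = T
s10 = s6 NOR s7 = F NOR F = T

s9 = T, s10 = T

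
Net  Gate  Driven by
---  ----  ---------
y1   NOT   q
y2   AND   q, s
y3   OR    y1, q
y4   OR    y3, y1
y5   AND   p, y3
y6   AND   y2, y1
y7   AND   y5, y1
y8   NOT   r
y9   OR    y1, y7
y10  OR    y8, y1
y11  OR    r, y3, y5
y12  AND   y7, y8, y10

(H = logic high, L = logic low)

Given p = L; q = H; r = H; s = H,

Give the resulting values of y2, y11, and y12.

y2 = H, y11 = H, y12 = L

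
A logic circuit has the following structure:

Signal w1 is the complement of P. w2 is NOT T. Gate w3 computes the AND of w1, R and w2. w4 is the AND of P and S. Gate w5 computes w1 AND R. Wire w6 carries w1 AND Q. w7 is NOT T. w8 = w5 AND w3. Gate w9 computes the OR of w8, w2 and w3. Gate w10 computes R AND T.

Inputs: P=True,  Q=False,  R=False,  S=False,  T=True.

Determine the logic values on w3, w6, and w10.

w1 = NOT P = NOT True = False
w2 = NOT T = NOT True = False
w3 = w1 AND R AND w2 = False AND False AND False = False
w6 = w1 AND Q = False AND False = False
w10 = R AND T = False AND True = False

w3 = False, w6 = False, w10 = False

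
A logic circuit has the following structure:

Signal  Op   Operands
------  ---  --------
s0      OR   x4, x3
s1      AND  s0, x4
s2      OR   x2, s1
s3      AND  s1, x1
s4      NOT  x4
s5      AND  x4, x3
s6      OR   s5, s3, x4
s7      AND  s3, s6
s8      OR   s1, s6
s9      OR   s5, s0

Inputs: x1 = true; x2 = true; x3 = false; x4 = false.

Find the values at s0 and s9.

s0 = false, s9 = false

s0 = x4 OR x3 = false OR false = false
s5 = x4 AND x3 = false AND false = false
s9 = s5 OR s0 = false OR false = false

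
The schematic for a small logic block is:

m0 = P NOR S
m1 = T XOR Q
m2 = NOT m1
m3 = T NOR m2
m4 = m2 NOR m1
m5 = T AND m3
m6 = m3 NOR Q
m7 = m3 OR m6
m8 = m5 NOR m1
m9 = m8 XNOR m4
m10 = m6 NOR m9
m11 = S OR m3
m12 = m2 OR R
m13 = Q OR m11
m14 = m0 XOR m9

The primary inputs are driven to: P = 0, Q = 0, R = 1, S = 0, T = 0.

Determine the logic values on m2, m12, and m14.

m0 = P NOR S = 0 NOR 0 = 1
m1 = T XOR Q = 0 XOR 0 = 0
m2 = NOT m1 = NOT 0 = 1
m3 = T NOR m2 = 0 NOR 1 = 0
m4 = m2 NOR m1 = 1 NOR 0 = 0
m5 = T AND m3 = 0 AND 0 = 0
m8 = m5 NOR m1 = 0 NOR 0 = 1
m9 = m8 XNOR m4 = 1 XNOR 0 = 0
m12 = m2 OR R = 1 OR 1 = 1
m14 = m0 XOR m9 = 1 XOR 0 = 1

m2 = 1; m12 = 1; m14 = 1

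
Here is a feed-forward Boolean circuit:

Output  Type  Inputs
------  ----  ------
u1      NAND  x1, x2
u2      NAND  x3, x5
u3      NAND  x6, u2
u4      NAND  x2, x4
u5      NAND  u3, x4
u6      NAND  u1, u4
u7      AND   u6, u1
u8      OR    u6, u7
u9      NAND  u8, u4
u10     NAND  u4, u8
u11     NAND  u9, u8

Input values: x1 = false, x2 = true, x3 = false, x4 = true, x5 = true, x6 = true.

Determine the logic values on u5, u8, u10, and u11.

u5 = true  u8 = true  u10 = true  u11 = false

u1 = x1 NAND x2 = false NAND true = true
u2 = x3 NAND x5 = false NAND true = true
u3 = x6 NAND u2 = true NAND true = false
u4 = x2 NAND x4 = true NAND true = false
u5 = u3 NAND x4 = false NAND true = true
u6 = u1 NAND u4 = true NAND false = true
u7 = u6 AND u1 = true AND true = true
u8 = u6 OR u7 = true OR true = true
u9 = u8 NAND u4 = true NAND false = true
u10 = u4 NAND u8 = false NAND true = true
u11 = u9 NAND u8 = true NAND true = false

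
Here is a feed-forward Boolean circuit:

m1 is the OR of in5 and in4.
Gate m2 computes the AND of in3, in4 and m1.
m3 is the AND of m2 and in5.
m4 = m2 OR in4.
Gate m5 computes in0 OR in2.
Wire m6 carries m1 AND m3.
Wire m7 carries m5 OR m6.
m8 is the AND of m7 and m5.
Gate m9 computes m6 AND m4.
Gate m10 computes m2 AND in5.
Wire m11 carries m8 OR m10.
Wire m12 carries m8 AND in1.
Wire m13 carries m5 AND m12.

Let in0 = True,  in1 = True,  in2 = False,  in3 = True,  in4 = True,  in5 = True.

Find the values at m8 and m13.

m1 = in5 OR in4 = True OR True = True
m2 = in3 AND in4 AND m1 = True AND True AND True = True
m3 = m2 AND in5 = True AND True = True
m5 = in0 OR in2 = True OR False = True
m6 = m1 AND m3 = True AND True = True
m7 = m5 OR m6 = True OR True = True
m8 = m7 AND m5 = True AND True = True
m12 = m8 AND in1 = True AND True = True
m13 = m5 AND m12 = True AND True = True

m8 = True, m13 = True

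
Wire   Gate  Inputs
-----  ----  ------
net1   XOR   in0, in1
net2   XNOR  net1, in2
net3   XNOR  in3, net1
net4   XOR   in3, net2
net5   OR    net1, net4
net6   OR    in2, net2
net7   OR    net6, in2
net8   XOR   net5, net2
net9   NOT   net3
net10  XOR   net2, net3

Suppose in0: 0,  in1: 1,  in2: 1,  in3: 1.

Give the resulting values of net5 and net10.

net1 = in0 XOR in1 = 0 XOR 1 = 1
net2 = net1 XNOR in2 = 1 XNOR 1 = 1
net3 = in3 XNOR net1 = 1 XNOR 1 = 1
net4 = in3 XOR net2 = 1 XOR 1 = 0
net5 = net1 OR net4 = 1 OR 0 = 1
net10 = net2 XOR net3 = 1 XOR 1 = 0

net5 = 1, net10 = 0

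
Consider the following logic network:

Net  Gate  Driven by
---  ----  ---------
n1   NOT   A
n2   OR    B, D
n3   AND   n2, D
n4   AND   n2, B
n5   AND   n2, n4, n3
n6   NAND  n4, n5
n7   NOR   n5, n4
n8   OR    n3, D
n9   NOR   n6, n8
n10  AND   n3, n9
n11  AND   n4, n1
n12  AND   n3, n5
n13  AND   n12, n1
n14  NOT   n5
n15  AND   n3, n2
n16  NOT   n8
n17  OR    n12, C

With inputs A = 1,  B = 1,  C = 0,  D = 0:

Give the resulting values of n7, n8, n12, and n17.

n7 = 0; n8 = 0; n12 = 0; n17 = 0

n2 = B OR D = 1 OR 0 = 1
n3 = n2 AND D = 1 AND 0 = 0
n4 = n2 AND B = 1 AND 1 = 1
n5 = n2 AND n4 AND n3 = 1 AND 1 AND 0 = 0
n7 = n5 NOR n4 = 0 NOR 1 = 0
n8 = n3 OR D = 0 OR 0 = 0
n12 = n3 AND n5 = 0 AND 0 = 0
n17 = n12 OR C = 0 OR 0 = 0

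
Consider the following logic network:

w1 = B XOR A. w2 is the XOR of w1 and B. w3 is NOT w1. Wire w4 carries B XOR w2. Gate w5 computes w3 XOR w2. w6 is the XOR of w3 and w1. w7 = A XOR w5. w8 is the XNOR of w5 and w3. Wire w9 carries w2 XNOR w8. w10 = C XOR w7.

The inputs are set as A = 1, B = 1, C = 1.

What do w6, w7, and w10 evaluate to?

w1 = B XOR A = 1 XOR 1 = 0
w2 = w1 XOR B = 0 XOR 1 = 1
w3 = NOT w1 = NOT 0 = 1
w5 = w3 XOR w2 = 1 XOR 1 = 0
w6 = w3 XOR w1 = 1 XOR 0 = 1
w7 = A XOR w5 = 1 XOR 0 = 1
w10 = C XOR w7 = 1 XOR 1 = 0

w6 = 1, w7 = 1, w10 = 0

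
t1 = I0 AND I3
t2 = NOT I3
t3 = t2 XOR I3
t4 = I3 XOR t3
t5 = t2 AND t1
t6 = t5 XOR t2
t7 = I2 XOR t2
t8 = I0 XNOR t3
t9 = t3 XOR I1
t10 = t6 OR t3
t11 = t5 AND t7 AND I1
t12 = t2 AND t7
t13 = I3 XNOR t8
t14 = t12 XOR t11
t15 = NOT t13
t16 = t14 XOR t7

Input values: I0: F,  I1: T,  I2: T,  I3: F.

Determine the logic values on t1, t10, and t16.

t1 = I0 AND I3 = F AND F = F
t2 = NOT I3 = NOT F = T
t3 = t2 XOR I3 = T XOR F = T
t5 = t2 AND t1 = T AND F = F
t6 = t5 XOR t2 = F XOR T = T
t7 = I2 XOR t2 = T XOR T = F
t10 = t6 OR t3 = T OR T = T
t11 = t5 AND t7 AND I1 = F AND F AND T = F
t12 = t2 AND t7 = T AND F = F
t14 = t12 XOR t11 = F XOR F = F
t16 = t14 XOR t7 = F XOR F = F

t1 = F; t10 = T; t16 = F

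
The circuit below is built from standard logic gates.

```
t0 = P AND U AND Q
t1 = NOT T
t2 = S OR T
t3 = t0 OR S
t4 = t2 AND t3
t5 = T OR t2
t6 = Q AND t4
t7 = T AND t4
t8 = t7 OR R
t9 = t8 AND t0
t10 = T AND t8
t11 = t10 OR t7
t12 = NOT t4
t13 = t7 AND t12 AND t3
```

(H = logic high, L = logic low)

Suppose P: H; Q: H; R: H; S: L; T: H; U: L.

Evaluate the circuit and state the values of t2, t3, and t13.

t2 = H, t3 = L, t13 = L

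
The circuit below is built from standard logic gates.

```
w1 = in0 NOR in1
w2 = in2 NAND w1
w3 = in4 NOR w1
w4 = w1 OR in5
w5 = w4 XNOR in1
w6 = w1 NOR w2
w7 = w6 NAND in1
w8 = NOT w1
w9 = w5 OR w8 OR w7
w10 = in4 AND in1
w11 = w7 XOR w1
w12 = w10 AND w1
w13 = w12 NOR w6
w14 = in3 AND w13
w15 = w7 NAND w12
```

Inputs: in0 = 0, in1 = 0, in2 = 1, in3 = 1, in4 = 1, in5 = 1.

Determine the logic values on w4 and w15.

w4 = 1, w15 = 1

w1 = in0 NOR in1 = 0 NOR 0 = 1
w2 = in2 NAND w1 = 1 NAND 1 = 0
w4 = w1 OR in5 = 1 OR 1 = 1
w6 = w1 NOR w2 = 1 NOR 0 = 0
w7 = w6 NAND in1 = 0 NAND 0 = 1
w10 = in4 AND in1 = 1 AND 0 = 0
w12 = w10 AND w1 = 0 AND 1 = 0
w15 = w7 NAND w12 = 1 NAND 0 = 1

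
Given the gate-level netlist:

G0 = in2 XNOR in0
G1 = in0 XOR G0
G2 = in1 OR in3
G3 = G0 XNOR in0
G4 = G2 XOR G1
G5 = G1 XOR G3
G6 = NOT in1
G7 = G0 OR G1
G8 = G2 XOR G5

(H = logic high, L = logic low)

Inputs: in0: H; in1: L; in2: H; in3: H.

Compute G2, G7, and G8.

G2 = H  G7 = H  G8 = L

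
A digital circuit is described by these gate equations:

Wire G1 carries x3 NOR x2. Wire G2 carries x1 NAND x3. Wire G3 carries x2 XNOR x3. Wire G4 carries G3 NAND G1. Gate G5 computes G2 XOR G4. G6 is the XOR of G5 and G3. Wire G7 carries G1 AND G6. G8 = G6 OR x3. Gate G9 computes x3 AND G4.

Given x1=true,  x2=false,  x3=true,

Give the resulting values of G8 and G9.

G8 = true  G9 = true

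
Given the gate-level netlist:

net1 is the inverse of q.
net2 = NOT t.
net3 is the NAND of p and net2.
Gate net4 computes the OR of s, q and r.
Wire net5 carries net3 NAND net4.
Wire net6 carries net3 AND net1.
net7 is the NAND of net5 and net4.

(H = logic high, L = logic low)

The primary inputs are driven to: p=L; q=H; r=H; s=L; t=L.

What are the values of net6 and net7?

net6 = L, net7 = H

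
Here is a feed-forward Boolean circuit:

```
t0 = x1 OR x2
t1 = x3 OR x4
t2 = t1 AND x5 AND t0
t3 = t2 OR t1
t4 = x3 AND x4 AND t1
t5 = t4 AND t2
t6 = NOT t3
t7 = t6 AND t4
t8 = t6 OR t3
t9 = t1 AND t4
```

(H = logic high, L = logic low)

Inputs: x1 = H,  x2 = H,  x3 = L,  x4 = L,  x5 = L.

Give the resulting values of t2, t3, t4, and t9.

t2 = L; t3 = L; t4 = L; t9 = L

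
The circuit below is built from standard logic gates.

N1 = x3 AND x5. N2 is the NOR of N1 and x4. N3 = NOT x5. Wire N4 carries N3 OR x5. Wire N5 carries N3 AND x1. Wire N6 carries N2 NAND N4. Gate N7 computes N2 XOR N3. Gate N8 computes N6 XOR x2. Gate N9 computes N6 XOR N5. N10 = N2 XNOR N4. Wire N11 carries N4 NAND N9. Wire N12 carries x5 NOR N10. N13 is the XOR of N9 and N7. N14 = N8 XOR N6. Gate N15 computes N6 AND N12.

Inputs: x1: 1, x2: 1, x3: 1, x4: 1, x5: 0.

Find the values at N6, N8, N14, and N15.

N6 = 1, N8 = 0, N14 = 1, N15 = 1

N1 = x3 AND x5 = 1 AND 0 = 0
N2 = N1 NOR x4 = 0 NOR 1 = 0
N3 = NOT x5 = NOT 0 = 1
N4 = N3 OR x5 = 1 OR 0 = 1
N6 = N2 NAND N4 = 0 NAND 1 = 1
N8 = N6 XOR x2 = 1 XOR 1 = 0
N10 = N2 XNOR N4 = 0 XNOR 1 = 0
N12 = x5 NOR N10 = 0 NOR 0 = 1
N14 = N8 XOR N6 = 0 XOR 1 = 1
N15 = N6 AND N12 = 1 AND 1 = 1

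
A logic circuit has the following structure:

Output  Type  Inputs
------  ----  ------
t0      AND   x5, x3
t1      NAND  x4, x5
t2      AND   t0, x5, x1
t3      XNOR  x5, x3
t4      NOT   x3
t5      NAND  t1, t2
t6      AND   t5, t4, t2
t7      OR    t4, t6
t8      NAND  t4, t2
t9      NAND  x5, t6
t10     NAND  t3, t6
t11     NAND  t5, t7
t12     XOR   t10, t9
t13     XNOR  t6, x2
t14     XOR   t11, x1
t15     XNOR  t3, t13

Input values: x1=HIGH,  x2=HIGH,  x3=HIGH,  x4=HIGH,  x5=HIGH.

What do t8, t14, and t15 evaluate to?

t0 = x5 AND x3 = HIGH AND HIGH = HIGH
t1 = x4 NAND x5 = HIGH NAND HIGH = LOW
t2 = t0 AND x5 AND x1 = HIGH AND HIGH AND HIGH = HIGH
t3 = x5 XNOR x3 = HIGH XNOR HIGH = HIGH
t4 = NOT x3 = NOT HIGH = LOW
t5 = t1 NAND t2 = LOW NAND HIGH = HIGH
t6 = t5 AND t4 AND t2 = HIGH AND LOW AND HIGH = LOW
t7 = t4 OR t6 = LOW OR LOW = LOW
t8 = t4 NAND t2 = LOW NAND HIGH = HIGH
t11 = t5 NAND t7 = HIGH NAND LOW = HIGH
t13 = t6 XNOR x2 = LOW XNOR HIGH = LOW
t14 = t11 XOR x1 = HIGH XOR HIGH = LOW
t15 = t3 XNOR t13 = HIGH XNOR LOW = LOW

t8 = HIGH, t14 = LOW, t15 = LOW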